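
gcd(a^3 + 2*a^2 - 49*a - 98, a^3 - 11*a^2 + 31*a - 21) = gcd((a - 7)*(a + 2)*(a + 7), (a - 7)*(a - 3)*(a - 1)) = a - 7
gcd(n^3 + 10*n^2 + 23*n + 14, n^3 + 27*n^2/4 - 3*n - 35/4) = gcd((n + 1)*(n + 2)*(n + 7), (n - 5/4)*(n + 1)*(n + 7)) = n^2 + 8*n + 7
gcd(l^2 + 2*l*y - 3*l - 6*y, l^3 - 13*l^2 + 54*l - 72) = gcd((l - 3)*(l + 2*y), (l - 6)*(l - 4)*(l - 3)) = l - 3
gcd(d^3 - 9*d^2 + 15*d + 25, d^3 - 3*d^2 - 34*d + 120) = d - 5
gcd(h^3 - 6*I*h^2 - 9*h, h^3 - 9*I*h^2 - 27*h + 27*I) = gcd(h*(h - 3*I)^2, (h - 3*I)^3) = h^2 - 6*I*h - 9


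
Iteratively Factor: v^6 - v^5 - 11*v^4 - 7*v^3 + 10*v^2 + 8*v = (v + 1)*(v^5 - 2*v^4 - 9*v^3 + 2*v^2 + 8*v) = (v - 4)*(v + 1)*(v^4 + 2*v^3 - v^2 - 2*v) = v*(v - 4)*(v + 1)*(v^3 + 2*v^2 - v - 2) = v*(v - 4)*(v + 1)*(v + 2)*(v^2 - 1) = v*(v - 4)*(v - 1)*(v + 1)*(v + 2)*(v + 1)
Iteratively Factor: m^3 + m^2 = (m)*(m^2 + m) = m*(m + 1)*(m)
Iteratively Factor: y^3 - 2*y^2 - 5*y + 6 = (y + 2)*(y^2 - 4*y + 3) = (y - 1)*(y + 2)*(y - 3)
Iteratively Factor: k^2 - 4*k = (k - 4)*(k)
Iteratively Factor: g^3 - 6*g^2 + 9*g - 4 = (g - 4)*(g^2 - 2*g + 1) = (g - 4)*(g - 1)*(g - 1)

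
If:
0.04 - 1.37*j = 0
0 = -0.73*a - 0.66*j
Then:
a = -0.03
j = 0.03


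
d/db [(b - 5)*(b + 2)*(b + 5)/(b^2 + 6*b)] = (b^4 + 12*b^3 + 37*b^2 + 100*b + 300)/(b^2*(b^2 + 12*b + 36))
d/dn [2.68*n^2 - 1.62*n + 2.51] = 5.36*n - 1.62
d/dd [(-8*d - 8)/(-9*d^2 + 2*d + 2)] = 72*d*(-d - 2)/(81*d^4 - 36*d^3 - 32*d^2 + 8*d + 4)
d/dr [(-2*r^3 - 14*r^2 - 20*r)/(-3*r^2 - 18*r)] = 2*(r^2 + 12*r + 32)/(3*(r^2 + 12*r + 36))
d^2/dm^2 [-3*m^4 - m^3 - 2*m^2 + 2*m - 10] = -36*m^2 - 6*m - 4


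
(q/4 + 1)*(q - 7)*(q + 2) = q^3/4 - q^2/4 - 17*q/2 - 14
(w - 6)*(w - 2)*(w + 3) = w^3 - 5*w^2 - 12*w + 36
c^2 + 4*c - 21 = (c - 3)*(c + 7)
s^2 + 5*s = s*(s + 5)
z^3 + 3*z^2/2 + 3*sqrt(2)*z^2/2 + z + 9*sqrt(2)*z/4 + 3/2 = (z + 3/2)*(z + sqrt(2)/2)*(z + sqrt(2))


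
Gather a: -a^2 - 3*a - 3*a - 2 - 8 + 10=-a^2 - 6*a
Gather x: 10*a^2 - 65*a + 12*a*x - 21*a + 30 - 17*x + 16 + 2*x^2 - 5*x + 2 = 10*a^2 - 86*a + 2*x^2 + x*(12*a - 22) + 48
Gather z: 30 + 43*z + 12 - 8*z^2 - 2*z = -8*z^2 + 41*z + 42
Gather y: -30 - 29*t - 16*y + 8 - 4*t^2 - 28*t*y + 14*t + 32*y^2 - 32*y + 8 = -4*t^2 - 15*t + 32*y^2 + y*(-28*t - 48) - 14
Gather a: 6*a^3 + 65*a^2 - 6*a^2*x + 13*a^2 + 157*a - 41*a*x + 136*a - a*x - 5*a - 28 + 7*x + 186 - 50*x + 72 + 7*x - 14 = 6*a^3 + a^2*(78 - 6*x) + a*(288 - 42*x) - 36*x + 216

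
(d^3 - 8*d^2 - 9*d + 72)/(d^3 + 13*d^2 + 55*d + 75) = (d^2 - 11*d + 24)/(d^2 + 10*d + 25)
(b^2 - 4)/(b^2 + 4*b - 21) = (b^2 - 4)/(b^2 + 4*b - 21)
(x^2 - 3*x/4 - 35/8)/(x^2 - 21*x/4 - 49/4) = (x - 5/2)/(x - 7)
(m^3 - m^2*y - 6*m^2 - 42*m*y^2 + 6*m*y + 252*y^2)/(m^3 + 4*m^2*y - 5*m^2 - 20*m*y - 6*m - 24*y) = (m^2 - m*y - 42*y^2)/(m^2 + 4*m*y + m + 4*y)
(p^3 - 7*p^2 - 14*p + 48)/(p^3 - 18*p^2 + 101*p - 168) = (p^2 + p - 6)/(p^2 - 10*p + 21)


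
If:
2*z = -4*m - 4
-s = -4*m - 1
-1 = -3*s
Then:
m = -1/6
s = 1/3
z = -5/3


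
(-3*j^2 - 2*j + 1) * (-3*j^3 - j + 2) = 9*j^5 + 6*j^4 - 4*j^2 - 5*j + 2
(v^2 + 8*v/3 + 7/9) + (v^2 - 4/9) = 2*v^2 + 8*v/3 + 1/3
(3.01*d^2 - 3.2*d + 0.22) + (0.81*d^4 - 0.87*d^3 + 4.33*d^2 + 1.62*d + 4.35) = 0.81*d^4 - 0.87*d^3 + 7.34*d^2 - 1.58*d + 4.57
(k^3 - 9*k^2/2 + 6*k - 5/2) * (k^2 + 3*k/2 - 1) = k^5 - 3*k^4 - 7*k^3/4 + 11*k^2 - 39*k/4 + 5/2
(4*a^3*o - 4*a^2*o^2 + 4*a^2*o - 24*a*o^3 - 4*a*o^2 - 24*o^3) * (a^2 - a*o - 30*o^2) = 4*a^5*o - 8*a^4*o^2 + 4*a^4*o - 140*a^3*o^3 - 8*a^3*o^2 + 144*a^2*o^4 - 140*a^2*o^3 + 720*a*o^5 + 144*a*o^4 + 720*o^5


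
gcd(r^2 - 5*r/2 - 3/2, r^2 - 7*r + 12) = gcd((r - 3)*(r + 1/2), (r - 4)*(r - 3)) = r - 3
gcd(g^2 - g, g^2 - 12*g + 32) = 1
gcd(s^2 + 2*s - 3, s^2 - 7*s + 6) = s - 1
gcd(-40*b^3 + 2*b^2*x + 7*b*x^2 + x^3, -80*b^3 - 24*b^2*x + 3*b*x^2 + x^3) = 4*b + x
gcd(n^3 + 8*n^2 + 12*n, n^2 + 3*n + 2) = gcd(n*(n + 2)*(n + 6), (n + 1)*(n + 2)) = n + 2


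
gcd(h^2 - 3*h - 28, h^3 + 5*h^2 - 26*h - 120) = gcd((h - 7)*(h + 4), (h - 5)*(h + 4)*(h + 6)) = h + 4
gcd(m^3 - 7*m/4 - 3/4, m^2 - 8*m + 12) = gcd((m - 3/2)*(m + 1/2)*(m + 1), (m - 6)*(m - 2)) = 1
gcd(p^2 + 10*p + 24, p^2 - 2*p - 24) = p + 4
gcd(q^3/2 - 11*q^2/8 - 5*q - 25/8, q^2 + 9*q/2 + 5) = 1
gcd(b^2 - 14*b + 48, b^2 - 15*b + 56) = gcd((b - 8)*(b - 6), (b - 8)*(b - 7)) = b - 8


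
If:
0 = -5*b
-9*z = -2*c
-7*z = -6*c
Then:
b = 0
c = 0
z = 0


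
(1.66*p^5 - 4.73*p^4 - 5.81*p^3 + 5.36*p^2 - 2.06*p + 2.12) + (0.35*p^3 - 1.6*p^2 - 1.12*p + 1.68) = 1.66*p^5 - 4.73*p^4 - 5.46*p^3 + 3.76*p^2 - 3.18*p + 3.8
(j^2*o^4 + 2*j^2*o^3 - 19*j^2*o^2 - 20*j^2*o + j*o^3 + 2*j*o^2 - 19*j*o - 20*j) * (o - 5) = j^2*o^5 - 3*j^2*o^4 - 29*j^2*o^3 + 75*j^2*o^2 + 100*j^2*o + j*o^4 - 3*j*o^3 - 29*j*o^2 + 75*j*o + 100*j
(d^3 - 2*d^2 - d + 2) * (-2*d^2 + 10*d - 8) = -2*d^5 + 14*d^4 - 26*d^3 + 2*d^2 + 28*d - 16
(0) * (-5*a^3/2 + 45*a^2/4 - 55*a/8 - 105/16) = 0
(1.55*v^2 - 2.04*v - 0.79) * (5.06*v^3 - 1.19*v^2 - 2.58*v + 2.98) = 7.843*v^5 - 12.1669*v^4 - 5.5688*v^3 + 10.8223*v^2 - 4.041*v - 2.3542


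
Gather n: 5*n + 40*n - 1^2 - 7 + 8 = 45*n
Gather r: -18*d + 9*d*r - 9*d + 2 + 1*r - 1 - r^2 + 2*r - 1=-27*d - r^2 + r*(9*d + 3)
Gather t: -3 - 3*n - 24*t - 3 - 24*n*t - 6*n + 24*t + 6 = -24*n*t - 9*n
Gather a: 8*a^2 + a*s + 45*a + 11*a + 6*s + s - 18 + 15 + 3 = 8*a^2 + a*(s + 56) + 7*s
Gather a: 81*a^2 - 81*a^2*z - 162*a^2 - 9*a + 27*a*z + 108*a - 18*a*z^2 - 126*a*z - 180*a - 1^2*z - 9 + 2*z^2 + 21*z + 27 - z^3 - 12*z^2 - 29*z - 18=a^2*(-81*z - 81) + a*(-18*z^2 - 99*z - 81) - z^3 - 10*z^2 - 9*z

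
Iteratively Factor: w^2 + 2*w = (w)*(w + 2)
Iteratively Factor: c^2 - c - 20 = (c + 4)*(c - 5)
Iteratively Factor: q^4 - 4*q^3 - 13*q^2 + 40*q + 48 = (q - 4)*(q^3 - 13*q - 12) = (q - 4)*(q + 1)*(q^2 - q - 12) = (q - 4)*(q + 1)*(q + 3)*(q - 4)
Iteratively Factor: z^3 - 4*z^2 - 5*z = (z - 5)*(z^2 + z) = z*(z - 5)*(z + 1)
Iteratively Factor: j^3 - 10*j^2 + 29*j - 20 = (j - 1)*(j^2 - 9*j + 20) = (j - 5)*(j - 1)*(j - 4)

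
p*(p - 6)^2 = p^3 - 12*p^2 + 36*p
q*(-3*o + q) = -3*o*q + q^2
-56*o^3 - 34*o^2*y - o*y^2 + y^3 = (-7*o + y)*(2*o + y)*(4*o + y)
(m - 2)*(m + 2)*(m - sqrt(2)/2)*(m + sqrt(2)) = m^4 + sqrt(2)*m^3/2 - 5*m^2 - 2*sqrt(2)*m + 4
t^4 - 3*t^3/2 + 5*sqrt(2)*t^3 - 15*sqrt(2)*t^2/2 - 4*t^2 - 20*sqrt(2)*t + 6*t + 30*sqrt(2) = (t - 2)*(t - 3/2)*(t + 2)*(t + 5*sqrt(2))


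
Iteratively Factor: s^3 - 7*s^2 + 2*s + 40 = (s - 5)*(s^2 - 2*s - 8) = (s - 5)*(s - 4)*(s + 2)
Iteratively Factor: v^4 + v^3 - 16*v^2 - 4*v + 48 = (v - 2)*(v^3 + 3*v^2 - 10*v - 24) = (v - 2)*(v + 2)*(v^2 + v - 12) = (v - 3)*(v - 2)*(v + 2)*(v + 4)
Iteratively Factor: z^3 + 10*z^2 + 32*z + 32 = (z + 2)*(z^2 + 8*z + 16) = (z + 2)*(z + 4)*(z + 4)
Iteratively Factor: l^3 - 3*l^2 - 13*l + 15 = (l + 3)*(l^2 - 6*l + 5) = (l - 5)*(l + 3)*(l - 1)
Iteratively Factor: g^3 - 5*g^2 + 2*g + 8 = (g - 2)*(g^2 - 3*g - 4) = (g - 2)*(g + 1)*(g - 4)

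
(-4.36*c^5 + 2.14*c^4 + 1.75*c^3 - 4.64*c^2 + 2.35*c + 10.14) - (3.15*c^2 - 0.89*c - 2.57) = -4.36*c^5 + 2.14*c^4 + 1.75*c^3 - 7.79*c^2 + 3.24*c + 12.71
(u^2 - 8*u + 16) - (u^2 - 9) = 25 - 8*u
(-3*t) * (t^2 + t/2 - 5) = -3*t^3 - 3*t^2/2 + 15*t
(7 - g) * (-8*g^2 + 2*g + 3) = 8*g^3 - 58*g^2 + 11*g + 21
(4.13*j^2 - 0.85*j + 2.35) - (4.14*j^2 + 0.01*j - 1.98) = -0.00999999999999979*j^2 - 0.86*j + 4.33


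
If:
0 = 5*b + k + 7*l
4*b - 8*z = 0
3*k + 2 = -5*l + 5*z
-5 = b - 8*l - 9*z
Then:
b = -16/21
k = -487/168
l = 23/24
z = -8/21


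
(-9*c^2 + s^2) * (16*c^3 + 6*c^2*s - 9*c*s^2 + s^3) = -144*c^5 - 54*c^4*s + 97*c^3*s^2 - 3*c^2*s^3 - 9*c*s^4 + s^5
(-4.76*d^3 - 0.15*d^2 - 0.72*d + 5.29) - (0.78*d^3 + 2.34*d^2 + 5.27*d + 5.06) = -5.54*d^3 - 2.49*d^2 - 5.99*d + 0.23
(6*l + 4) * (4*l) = 24*l^2 + 16*l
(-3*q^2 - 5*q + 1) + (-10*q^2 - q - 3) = -13*q^2 - 6*q - 2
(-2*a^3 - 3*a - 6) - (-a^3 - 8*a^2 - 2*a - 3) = -a^3 + 8*a^2 - a - 3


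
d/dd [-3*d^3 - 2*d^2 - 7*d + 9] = -9*d^2 - 4*d - 7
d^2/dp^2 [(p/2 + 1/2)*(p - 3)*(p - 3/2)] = 3*p - 7/2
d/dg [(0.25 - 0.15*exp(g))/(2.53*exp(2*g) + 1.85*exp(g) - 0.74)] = (0.3795*exp(2*g) - 1.265*exp(g) - 0.3515)*exp(g)/(6.4009*exp(4*g) + 9.361*exp(3*g) - 0.321899999999999*exp(2*g) - 2.738*exp(g) + 0.5476)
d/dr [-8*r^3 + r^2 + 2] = 2*r*(1 - 12*r)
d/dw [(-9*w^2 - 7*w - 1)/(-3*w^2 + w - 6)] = (-30*w^2 + 102*w + 43)/(9*w^4 - 6*w^3 + 37*w^2 - 12*w + 36)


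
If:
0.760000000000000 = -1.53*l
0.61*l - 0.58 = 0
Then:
No Solution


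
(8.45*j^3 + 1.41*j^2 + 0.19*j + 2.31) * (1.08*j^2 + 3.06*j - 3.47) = 9.126*j^5 + 27.3798*j^4 - 24.8017*j^3 - 1.8165*j^2 + 6.4093*j - 8.0157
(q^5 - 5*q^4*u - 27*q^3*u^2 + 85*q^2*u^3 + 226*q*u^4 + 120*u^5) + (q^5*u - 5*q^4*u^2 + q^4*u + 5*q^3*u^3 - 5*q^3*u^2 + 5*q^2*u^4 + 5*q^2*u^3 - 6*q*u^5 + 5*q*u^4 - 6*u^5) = q^5*u + q^5 - 5*q^4*u^2 - 4*q^4*u + 5*q^3*u^3 - 32*q^3*u^2 + 5*q^2*u^4 + 90*q^2*u^3 - 6*q*u^5 + 231*q*u^4 + 114*u^5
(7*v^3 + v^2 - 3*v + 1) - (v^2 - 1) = 7*v^3 - 3*v + 2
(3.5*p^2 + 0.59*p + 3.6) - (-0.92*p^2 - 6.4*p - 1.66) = 4.42*p^2 + 6.99*p + 5.26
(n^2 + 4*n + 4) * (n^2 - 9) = n^4 + 4*n^3 - 5*n^2 - 36*n - 36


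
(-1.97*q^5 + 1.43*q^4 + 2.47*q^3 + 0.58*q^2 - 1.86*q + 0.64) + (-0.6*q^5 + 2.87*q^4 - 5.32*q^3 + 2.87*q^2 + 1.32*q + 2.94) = -2.57*q^5 + 4.3*q^4 - 2.85*q^3 + 3.45*q^2 - 0.54*q + 3.58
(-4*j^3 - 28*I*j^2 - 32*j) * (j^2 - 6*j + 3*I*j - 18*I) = -4*j^5 + 24*j^4 - 40*I*j^4 + 52*j^3 + 240*I*j^3 - 312*j^2 - 96*I*j^2 + 576*I*j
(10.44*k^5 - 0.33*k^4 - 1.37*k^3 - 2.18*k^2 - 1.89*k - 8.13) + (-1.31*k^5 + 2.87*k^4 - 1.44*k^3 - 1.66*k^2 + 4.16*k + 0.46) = 9.13*k^5 + 2.54*k^4 - 2.81*k^3 - 3.84*k^2 + 2.27*k - 7.67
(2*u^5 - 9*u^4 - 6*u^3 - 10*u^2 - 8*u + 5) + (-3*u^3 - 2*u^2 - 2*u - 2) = 2*u^5 - 9*u^4 - 9*u^3 - 12*u^2 - 10*u + 3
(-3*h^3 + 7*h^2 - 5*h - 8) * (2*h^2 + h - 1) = -6*h^5 + 11*h^4 - 28*h^2 - 3*h + 8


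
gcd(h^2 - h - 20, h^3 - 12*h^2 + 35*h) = h - 5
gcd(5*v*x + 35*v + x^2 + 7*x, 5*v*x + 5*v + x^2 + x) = 5*v + x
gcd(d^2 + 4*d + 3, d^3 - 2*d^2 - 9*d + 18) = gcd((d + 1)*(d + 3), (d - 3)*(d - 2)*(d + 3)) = d + 3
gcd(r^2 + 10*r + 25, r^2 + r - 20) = r + 5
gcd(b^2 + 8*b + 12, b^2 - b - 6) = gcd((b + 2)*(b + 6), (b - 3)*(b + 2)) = b + 2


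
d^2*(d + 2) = d^3 + 2*d^2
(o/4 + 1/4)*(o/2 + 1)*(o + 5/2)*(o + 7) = o^4/8 + 25*o^3/16 + 6*o^2 + 143*o/16 + 35/8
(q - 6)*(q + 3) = q^2 - 3*q - 18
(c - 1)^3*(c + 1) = c^4 - 2*c^3 + 2*c - 1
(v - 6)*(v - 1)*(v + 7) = v^3 - 43*v + 42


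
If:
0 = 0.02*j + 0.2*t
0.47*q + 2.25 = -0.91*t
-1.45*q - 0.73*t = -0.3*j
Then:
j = -75.24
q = -19.36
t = 7.52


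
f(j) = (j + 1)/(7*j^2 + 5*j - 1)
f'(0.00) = -6.00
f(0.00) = -1.00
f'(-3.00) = -0.01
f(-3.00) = -0.04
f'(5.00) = -0.01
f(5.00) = 0.03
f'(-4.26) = -0.01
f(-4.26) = -0.03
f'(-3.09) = -0.01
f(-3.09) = -0.04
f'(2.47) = -0.03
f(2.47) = 0.06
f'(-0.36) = -0.52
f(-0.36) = -0.34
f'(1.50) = -0.09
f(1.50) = 0.11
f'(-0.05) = -3.50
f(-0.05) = -0.77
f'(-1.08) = 0.31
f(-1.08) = -0.05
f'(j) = (-14*j - 5)*(j + 1)/(7*j^2 + 5*j - 1)^2 + 1/(7*j^2 + 5*j - 1) = (7*j^2 + 5*j - (j + 1)*(14*j + 5) - 1)/(7*j^2 + 5*j - 1)^2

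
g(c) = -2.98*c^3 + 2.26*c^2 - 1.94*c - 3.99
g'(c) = -8.94*c^2 + 4.52*c - 1.94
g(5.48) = -437.16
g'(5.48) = -245.64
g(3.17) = -82.36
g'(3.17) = -77.45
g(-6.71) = 1011.07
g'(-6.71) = -434.78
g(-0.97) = 2.74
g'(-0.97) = -14.74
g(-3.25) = 128.48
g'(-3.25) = -111.06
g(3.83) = -145.69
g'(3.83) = -115.77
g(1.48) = -11.57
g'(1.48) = -14.83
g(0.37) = -4.55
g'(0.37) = -1.49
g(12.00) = -4851.27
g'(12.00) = -1235.06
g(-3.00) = 102.63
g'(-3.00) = -95.96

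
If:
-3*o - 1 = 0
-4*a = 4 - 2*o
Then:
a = -7/6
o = -1/3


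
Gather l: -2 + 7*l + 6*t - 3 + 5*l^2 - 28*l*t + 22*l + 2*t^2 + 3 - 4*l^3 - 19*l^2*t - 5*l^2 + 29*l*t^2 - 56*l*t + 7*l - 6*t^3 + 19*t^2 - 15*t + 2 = -4*l^3 - 19*l^2*t + l*(29*t^2 - 84*t + 36) - 6*t^3 + 21*t^2 - 9*t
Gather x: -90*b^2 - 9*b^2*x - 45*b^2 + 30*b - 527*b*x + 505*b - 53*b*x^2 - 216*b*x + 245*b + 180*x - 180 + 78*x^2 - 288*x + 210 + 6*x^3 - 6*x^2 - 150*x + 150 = -135*b^2 + 780*b + 6*x^3 + x^2*(72 - 53*b) + x*(-9*b^2 - 743*b - 258) + 180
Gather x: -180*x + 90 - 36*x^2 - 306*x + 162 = -36*x^2 - 486*x + 252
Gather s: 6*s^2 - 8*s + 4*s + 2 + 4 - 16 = 6*s^2 - 4*s - 10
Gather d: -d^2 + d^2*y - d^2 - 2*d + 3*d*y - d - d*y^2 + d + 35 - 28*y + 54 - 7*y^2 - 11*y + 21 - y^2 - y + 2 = d^2*(y - 2) + d*(-y^2 + 3*y - 2) - 8*y^2 - 40*y + 112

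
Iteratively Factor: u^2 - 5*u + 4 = (u - 4)*(u - 1)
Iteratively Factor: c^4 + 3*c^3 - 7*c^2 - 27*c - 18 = (c - 3)*(c^3 + 6*c^2 + 11*c + 6) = (c - 3)*(c + 1)*(c^2 + 5*c + 6) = (c - 3)*(c + 1)*(c + 3)*(c + 2)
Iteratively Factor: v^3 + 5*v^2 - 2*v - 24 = (v - 2)*(v^2 + 7*v + 12) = (v - 2)*(v + 4)*(v + 3)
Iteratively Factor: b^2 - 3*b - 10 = (b - 5)*(b + 2)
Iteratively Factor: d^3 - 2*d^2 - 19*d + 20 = (d + 4)*(d^2 - 6*d + 5) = (d - 5)*(d + 4)*(d - 1)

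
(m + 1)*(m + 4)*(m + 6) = m^3 + 11*m^2 + 34*m + 24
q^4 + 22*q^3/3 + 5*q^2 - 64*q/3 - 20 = (q - 5/3)*(q + 1)*(q + 2)*(q + 6)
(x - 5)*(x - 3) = x^2 - 8*x + 15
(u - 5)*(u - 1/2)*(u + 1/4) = u^3 - 21*u^2/4 + 9*u/8 + 5/8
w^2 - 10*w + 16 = (w - 8)*(w - 2)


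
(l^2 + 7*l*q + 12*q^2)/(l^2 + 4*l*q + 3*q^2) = (l + 4*q)/(l + q)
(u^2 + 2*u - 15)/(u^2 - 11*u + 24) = (u + 5)/(u - 8)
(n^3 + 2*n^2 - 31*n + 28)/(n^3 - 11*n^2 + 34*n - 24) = (n + 7)/(n - 6)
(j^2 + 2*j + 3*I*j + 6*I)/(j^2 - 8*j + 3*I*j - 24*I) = (j + 2)/(j - 8)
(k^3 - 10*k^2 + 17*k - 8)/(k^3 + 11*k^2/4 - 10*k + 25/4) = 4*(k^2 - 9*k + 8)/(4*k^2 + 15*k - 25)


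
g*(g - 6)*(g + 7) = g^3 + g^2 - 42*g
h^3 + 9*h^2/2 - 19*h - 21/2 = (h - 3)*(h + 1/2)*(h + 7)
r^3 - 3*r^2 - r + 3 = (r - 3)*(r - 1)*(r + 1)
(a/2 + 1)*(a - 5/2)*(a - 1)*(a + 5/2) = a^4/2 + a^3/2 - 33*a^2/8 - 25*a/8 + 25/4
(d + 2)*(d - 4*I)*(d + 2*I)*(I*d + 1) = I*d^4 + 3*d^3 + 2*I*d^3 + 6*d^2 + 6*I*d^2 + 8*d + 12*I*d + 16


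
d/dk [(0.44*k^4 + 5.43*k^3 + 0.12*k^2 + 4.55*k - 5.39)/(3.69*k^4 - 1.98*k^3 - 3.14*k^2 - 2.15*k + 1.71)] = (-20.9079*k^6 - 3.6488*k^5 - 70.0191*k^4 + 77.235*k^3 + 9.8683*k^2 - 33.4388*k - 3.808)/(13.6161*k^8 - 14.6124*k^7 - 19.2528*k^6 - 3.4326*k^5 + 30.9934*k^4 + 6.7304*k^3 - 6.1163*k^2 - 7.353*k + 2.9241)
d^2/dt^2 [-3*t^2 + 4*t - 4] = -6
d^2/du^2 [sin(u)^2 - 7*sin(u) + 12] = 7*sin(u) + 2*cos(2*u)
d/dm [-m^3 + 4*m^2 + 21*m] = -3*m^2 + 8*m + 21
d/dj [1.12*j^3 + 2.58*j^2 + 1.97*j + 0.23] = 3.36*j^2 + 5.16*j + 1.97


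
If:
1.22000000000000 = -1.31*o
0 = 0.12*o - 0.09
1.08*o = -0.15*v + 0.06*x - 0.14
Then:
No Solution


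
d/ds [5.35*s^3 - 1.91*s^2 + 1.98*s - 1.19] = 16.05*s^2 - 3.82*s + 1.98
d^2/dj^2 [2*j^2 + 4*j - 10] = 4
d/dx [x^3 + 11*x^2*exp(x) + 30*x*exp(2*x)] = 11*x^2*exp(x) + 3*x^2 + 60*x*exp(2*x) + 22*x*exp(x) + 30*exp(2*x)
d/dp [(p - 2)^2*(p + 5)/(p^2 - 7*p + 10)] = (p^2 - 10*p - 5)/(p^2 - 10*p + 25)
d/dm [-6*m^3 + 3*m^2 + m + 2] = -18*m^2 + 6*m + 1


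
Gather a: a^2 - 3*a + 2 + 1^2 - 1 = a^2 - 3*a + 2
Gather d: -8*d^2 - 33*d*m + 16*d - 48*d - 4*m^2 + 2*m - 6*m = -8*d^2 + d*(-33*m - 32) - 4*m^2 - 4*m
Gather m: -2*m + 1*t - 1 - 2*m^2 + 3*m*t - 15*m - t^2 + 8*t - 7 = -2*m^2 + m*(3*t - 17) - t^2 + 9*t - 8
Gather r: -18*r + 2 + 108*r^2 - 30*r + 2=108*r^2 - 48*r + 4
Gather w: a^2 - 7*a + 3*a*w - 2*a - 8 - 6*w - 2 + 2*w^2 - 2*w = a^2 - 9*a + 2*w^2 + w*(3*a - 8) - 10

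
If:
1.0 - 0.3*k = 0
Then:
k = 3.33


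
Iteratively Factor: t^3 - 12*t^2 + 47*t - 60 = (t - 4)*(t^2 - 8*t + 15) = (t - 4)*(t - 3)*(t - 5)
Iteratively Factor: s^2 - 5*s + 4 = (s - 1)*(s - 4)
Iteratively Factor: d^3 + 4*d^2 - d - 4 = (d - 1)*(d^2 + 5*d + 4) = (d - 1)*(d + 4)*(d + 1)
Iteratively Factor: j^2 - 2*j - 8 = (j + 2)*(j - 4)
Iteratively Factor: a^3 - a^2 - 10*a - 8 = (a + 2)*(a^2 - 3*a - 4) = (a - 4)*(a + 2)*(a + 1)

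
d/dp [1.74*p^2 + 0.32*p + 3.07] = 3.48*p + 0.32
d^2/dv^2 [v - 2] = 0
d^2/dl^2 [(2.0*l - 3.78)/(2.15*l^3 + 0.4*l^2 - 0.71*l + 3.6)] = (55.47*l^5 - 199.3566*l^4 - 45.2668*l^3 - 154.76778*l^2 + 164.70432*l + 17.299404)/(9.938375*l^9 + 5.547*l^8 - 8.813925*l^7 + 46.3234*l^6 + 21.486645*l^5 - 30.63948*l^4 + 77.099689*l^3 + 20.99628*l^2 - 27.6048*l + 46.656)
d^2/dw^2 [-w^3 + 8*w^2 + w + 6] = 16 - 6*w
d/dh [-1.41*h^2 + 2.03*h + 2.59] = 2.03 - 2.82*h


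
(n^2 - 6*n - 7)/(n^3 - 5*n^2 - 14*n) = (n + 1)/(n*(n + 2))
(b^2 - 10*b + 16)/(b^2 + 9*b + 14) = (b^2 - 10*b + 16)/(b^2 + 9*b + 14)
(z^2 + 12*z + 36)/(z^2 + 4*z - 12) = (z + 6)/(z - 2)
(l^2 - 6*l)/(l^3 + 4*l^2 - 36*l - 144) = l/(l^2 + 10*l + 24)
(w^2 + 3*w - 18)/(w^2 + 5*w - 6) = (w - 3)/(w - 1)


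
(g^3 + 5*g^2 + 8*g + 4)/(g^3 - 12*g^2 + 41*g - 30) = (g^3 + 5*g^2 + 8*g + 4)/(g^3 - 12*g^2 + 41*g - 30)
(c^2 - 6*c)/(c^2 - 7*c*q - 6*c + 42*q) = c/(c - 7*q)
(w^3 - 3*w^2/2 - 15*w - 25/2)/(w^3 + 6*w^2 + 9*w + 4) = (2*w^2 - 5*w - 25)/(2*(w^2 + 5*w + 4))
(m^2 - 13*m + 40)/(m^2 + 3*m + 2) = (m^2 - 13*m + 40)/(m^2 + 3*m + 2)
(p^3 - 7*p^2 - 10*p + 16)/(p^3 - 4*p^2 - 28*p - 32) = (p - 1)/(p + 2)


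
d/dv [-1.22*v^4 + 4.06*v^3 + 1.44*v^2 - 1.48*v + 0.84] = -4.88*v^3 + 12.18*v^2 + 2.88*v - 1.48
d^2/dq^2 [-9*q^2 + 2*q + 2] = -18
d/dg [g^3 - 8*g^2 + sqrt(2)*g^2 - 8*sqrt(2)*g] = 3*g^2 - 16*g + 2*sqrt(2)*g - 8*sqrt(2)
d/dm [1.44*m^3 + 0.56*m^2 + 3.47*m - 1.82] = 4.32*m^2 + 1.12*m + 3.47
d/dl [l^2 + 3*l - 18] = 2*l + 3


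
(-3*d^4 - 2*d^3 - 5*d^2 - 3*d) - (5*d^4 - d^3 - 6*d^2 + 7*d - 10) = -8*d^4 - d^3 + d^2 - 10*d + 10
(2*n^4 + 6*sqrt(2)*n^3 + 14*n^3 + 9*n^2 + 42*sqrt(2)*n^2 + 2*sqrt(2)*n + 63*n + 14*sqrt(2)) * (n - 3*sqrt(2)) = 2*n^5 + 14*n^4 - 27*n^3 - 189*n^2 - 25*sqrt(2)*n^2 - 175*sqrt(2)*n - 12*n - 84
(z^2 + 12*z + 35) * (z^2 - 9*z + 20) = z^4 + 3*z^3 - 53*z^2 - 75*z + 700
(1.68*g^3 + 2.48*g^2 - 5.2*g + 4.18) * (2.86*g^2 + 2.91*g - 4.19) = 4.8048*g^5 + 11.9816*g^4 - 14.6944*g^3 - 13.5684*g^2 + 33.9518*g - 17.5142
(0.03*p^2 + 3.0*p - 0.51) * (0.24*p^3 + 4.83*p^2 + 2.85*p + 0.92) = 0.0072*p^5 + 0.8649*p^4 + 14.4531*p^3 + 6.1143*p^2 + 1.3065*p - 0.4692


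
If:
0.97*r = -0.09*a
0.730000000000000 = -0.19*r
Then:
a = 41.41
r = -3.84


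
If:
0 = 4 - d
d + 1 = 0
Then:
No Solution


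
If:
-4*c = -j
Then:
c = j/4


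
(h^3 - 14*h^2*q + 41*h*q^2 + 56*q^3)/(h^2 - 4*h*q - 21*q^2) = (h^2 - 7*h*q - 8*q^2)/(h + 3*q)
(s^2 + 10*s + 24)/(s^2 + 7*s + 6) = (s + 4)/(s + 1)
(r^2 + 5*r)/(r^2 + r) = (r + 5)/(r + 1)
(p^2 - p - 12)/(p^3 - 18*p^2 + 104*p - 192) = (p + 3)/(p^2 - 14*p + 48)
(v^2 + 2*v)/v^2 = (v + 2)/v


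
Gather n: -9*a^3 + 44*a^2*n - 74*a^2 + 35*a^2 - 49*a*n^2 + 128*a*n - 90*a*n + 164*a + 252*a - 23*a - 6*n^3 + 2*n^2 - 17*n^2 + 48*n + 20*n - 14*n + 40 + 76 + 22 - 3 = -9*a^3 - 39*a^2 + 393*a - 6*n^3 + n^2*(-49*a - 15) + n*(44*a^2 + 38*a + 54) + 135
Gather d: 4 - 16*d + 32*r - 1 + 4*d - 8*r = -12*d + 24*r + 3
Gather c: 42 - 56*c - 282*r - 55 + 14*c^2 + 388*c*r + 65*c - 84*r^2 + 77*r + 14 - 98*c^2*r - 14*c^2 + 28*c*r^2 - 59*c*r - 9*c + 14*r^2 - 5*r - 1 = -98*c^2*r + c*(28*r^2 + 329*r) - 70*r^2 - 210*r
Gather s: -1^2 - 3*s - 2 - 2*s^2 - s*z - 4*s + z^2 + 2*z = -2*s^2 + s*(-z - 7) + z^2 + 2*z - 3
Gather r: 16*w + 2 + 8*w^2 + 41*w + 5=8*w^2 + 57*w + 7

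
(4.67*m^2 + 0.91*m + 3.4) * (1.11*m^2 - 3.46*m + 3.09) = 5.1837*m^4 - 15.1481*m^3 + 15.0557*m^2 - 8.9521*m + 10.506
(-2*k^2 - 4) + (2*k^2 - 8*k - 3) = -8*k - 7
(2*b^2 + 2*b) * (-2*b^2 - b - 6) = -4*b^4 - 6*b^3 - 14*b^2 - 12*b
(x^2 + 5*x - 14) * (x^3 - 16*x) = x^5 + 5*x^4 - 30*x^3 - 80*x^2 + 224*x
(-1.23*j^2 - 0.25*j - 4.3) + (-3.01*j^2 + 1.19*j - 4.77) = -4.24*j^2 + 0.94*j - 9.07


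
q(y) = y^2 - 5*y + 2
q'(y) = 2*y - 5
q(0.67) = -0.90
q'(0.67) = -3.66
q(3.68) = -2.86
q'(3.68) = 2.36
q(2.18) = -4.15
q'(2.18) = -0.64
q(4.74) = 0.77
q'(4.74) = 4.48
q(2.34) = -4.22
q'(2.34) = -0.32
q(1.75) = -3.69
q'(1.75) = -1.50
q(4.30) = -1.01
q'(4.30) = 3.60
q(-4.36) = 42.81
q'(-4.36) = -13.72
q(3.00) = -4.00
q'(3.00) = 1.00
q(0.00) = 2.00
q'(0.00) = -5.00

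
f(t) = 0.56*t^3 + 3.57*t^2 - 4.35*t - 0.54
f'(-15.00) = 266.55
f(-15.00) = -1022.04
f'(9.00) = 195.99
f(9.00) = 657.72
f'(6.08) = 101.16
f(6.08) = 230.85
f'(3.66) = 44.29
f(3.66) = 58.82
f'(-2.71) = -11.36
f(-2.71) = 26.32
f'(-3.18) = -10.07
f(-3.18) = 31.39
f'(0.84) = 2.83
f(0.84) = -1.34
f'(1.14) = 5.97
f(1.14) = -0.03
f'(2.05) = 17.35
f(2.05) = 10.37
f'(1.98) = 16.37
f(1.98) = 9.19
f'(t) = 1.68*t^2 + 7.14*t - 4.35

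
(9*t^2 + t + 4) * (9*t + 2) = 81*t^3 + 27*t^2 + 38*t + 8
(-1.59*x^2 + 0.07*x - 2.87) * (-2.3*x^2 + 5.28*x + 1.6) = 3.657*x^4 - 8.5562*x^3 + 4.4266*x^2 - 15.0416*x - 4.592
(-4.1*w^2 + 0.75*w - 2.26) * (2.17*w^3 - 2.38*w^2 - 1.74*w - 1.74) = -8.897*w^5 + 11.3855*w^4 + 0.4448*w^3 + 11.2078*w^2 + 2.6274*w + 3.9324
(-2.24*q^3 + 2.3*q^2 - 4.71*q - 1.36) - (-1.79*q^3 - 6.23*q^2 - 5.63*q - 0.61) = -0.45*q^3 + 8.53*q^2 + 0.92*q - 0.75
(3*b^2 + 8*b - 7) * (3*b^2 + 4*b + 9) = 9*b^4 + 36*b^3 + 38*b^2 + 44*b - 63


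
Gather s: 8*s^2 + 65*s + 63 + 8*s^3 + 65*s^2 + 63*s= 8*s^3 + 73*s^2 + 128*s + 63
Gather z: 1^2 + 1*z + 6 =z + 7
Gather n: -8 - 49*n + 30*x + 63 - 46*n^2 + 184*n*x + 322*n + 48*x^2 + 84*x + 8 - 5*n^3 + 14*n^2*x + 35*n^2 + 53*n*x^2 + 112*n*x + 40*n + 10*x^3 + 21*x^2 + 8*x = -5*n^3 + n^2*(14*x - 11) + n*(53*x^2 + 296*x + 313) + 10*x^3 + 69*x^2 + 122*x + 63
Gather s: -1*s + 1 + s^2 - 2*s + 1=s^2 - 3*s + 2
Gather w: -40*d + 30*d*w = 30*d*w - 40*d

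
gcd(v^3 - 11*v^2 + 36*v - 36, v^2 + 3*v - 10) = v - 2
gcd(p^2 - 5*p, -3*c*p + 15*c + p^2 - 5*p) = p - 5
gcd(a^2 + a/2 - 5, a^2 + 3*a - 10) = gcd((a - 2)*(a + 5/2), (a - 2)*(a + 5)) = a - 2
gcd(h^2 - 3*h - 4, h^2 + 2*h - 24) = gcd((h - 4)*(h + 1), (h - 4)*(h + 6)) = h - 4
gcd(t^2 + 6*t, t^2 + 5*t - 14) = 1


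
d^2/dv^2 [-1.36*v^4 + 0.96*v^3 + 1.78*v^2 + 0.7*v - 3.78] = -16.32*v^2 + 5.76*v + 3.56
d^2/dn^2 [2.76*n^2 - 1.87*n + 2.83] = 5.52000000000000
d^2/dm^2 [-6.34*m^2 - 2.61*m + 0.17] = -12.6800000000000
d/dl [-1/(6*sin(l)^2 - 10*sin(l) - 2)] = (6*sin(l) - 5)*cos(l)/(2*(-3*sin(l)^2 + 5*sin(l) + 1)^2)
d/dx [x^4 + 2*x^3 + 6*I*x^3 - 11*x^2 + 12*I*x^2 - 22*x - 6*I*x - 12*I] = 4*x^3 + x^2*(6 + 18*I) + x*(-22 + 24*I) - 22 - 6*I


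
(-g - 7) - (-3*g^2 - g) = 3*g^2 - 7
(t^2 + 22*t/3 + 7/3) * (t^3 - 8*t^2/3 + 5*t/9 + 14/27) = t^5 + 14*t^4/3 - 50*t^3/3 - 44*t^2/27 + 413*t/81 + 98/81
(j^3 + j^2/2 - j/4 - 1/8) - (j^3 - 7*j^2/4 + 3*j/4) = 9*j^2/4 - j - 1/8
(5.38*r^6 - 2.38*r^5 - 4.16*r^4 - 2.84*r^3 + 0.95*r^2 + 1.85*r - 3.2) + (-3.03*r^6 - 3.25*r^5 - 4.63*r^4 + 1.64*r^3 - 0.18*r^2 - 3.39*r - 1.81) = 2.35*r^6 - 5.63*r^5 - 8.79*r^4 - 1.2*r^3 + 0.77*r^2 - 1.54*r - 5.01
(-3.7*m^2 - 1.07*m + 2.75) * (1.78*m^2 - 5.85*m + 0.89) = -6.586*m^4 + 19.7404*m^3 + 7.8615*m^2 - 17.0398*m + 2.4475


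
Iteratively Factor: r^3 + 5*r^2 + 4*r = (r)*(r^2 + 5*r + 4) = r*(r + 4)*(r + 1)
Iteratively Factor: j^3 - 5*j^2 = (j - 5)*(j^2) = j*(j - 5)*(j)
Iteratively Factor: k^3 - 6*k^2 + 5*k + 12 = (k + 1)*(k^2 - 7*k + 12) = (k - 4)*(k + 1)*(k - 3)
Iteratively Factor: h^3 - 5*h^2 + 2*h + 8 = (h - 4)*(h^2 - h - 2) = (h - 4)*(h + 1)*(h - 2)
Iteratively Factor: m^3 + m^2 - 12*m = (m)*(m^2 + m - 12) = m*(m + 4)*(m - 3)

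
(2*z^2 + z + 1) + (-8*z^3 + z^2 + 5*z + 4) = -8*z^3 + 3*z^2 + 6*z + 5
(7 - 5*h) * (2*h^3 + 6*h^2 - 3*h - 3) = -10*h^4 - 16*h^3 + 57*h^2 - 6*h - 21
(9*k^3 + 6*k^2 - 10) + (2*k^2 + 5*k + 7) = 9*k^3 + 8*k^2 + 5*k - 3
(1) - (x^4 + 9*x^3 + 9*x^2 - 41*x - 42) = -x^4 - 9*x^3 - 9*x^2 + 41*x + 43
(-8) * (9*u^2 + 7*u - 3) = -72*u^2 - 56*u + 24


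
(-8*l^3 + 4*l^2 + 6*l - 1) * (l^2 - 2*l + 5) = -8*l^5 + 20*l^4 - 42*l^3 + 7*l^2 + 32*l - 5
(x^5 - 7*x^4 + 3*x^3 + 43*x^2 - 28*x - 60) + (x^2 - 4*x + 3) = x^5 - 7*x^4 + 3*x^3 + 44*x^2 - 32*x - 57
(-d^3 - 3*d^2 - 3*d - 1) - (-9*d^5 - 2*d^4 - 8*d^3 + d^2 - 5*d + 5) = 9*d^5 + 2*d^4 + 7*d^3 - 4*d^2 + 2*d - 6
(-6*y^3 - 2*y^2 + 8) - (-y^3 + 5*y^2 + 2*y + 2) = -5*y^3 - 7*y^2 - 2*y + 6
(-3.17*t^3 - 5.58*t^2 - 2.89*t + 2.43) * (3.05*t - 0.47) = -9.6685*t^4 - 15.5291*t^3 - 6.1919*t^2 + 8.7698*t - 1.1421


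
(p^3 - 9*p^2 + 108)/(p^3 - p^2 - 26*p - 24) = (p^2 - 3*p - 18)/(p^2 + 5*p + 4)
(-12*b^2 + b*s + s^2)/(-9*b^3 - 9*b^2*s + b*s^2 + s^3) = (4*b + s)/(3*b^2 + 4*b*s + s^2)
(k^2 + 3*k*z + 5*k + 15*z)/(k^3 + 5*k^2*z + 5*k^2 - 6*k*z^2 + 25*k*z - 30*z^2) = (-k - 3*z)/(-k^2 - 5*k*z + 6*z^2)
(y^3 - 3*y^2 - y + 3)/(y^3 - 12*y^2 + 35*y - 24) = (y + 1)/(y - 8)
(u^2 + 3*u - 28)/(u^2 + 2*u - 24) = (u + 7)/(u + 6)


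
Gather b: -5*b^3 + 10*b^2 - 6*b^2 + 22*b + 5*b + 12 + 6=-5*b^3 + 4*b^2 + 27*b + 18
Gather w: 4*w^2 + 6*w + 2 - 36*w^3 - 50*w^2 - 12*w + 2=-36*w^3 - 46*w^2 - 6*w + 4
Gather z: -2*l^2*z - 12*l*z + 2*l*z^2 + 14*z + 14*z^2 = z^2*(2*l + 14) + z*(-2*l^2 - 12*l + 14)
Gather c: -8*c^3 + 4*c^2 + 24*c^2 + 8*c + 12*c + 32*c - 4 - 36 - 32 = -8*c^3 + 28*c^2 + 52*c - 72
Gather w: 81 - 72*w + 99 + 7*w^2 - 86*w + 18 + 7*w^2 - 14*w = 14*w^2 - 172*w + 198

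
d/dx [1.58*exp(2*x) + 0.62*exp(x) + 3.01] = (3.16*exp(x) + 0.62)*exp(x)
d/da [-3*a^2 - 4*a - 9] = -6*a - 4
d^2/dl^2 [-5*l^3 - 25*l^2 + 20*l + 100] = -30*l - 50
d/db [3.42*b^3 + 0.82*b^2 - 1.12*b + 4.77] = 10.26*b^2 + 1.64*b - 1.12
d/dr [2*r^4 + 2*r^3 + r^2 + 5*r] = 8*r^3 + 6*r^2 + 2*r + 5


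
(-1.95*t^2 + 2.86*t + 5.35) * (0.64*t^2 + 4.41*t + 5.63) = -1.248*t^4 - 6.7691*t^3 + 5.0581*t^2 + 39.6953*t + 30.1205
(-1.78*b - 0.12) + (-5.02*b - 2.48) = -6.8*b - 2.6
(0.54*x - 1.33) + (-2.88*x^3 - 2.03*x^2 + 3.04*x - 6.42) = -2.88*x^3 - 2.03*x^2 + 3.58*x - 7.75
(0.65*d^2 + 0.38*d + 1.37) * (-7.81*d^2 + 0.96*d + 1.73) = -5.0765*d^4 - 2.3438*d^3 - 9.2104*d^2 + 1.9726*d + 2.3701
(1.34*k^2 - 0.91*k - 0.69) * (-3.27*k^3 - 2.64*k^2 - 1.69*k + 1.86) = -4.3818*k^5 - 0.5619*k^4 + 2.3941*k^3 + 5.8519*k^2 - 0.5265*k - 1.2834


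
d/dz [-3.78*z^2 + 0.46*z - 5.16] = 0.46 - 7.56*z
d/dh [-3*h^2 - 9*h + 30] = -6*h - 9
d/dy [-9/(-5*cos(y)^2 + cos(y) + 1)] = 9*(10*cos(y) - 1)*sin(y)/(-5*cos(y)^2 + cos(y) + 1)^2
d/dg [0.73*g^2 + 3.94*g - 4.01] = 1.46*g + 3.94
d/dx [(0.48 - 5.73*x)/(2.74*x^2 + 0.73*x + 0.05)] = (15.7002*x^2 - 2.6304*x - 0.6369)/(7.5076*x^4 + 4.0004*x^3 + 0.8069*x^2 + 0.073*x + 0.0025)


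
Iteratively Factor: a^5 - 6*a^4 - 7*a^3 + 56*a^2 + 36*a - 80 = (a + 2)*(a^4 - 8*a^3 + 9*a^2 + 38*a - 40) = (a - 1)*(a + 2)*(a^3 - 7*a^2 + 2*a + 40) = (a - 5)*(a - 1)*(a + 2)*(a^2 - 2*a - 8) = (a - 5)*(a - 4)*(a - 1)*(a + 2)*(a + 2)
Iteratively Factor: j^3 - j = (j + 1)*(j^2 - j) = (j - 1)*(j + 1)*(j)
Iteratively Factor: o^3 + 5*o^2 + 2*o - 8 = (o - 1)*(o^2 + 6*o + 8) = (o - 1)*(o + 2)*(o + 4)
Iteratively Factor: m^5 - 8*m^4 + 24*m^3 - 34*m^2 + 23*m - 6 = (m - 1)*(m^4 - 7*m^3 + 17*m^2 - 17*m + 6) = (m - 2)*(m - 1)*(m^3 - 5*m^2 + 7*m - 3) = (m - 2)*(m - 1)^2*(m^2 - 4*m + 3) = (m - 2)*(m - 1)^3*(m - 3)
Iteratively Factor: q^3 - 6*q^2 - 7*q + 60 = (q - 4)*(q^2 - 2*q - 15) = (q - 4)*(q + 3)*(q - 5)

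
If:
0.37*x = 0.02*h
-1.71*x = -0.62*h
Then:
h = 0.00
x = 0.00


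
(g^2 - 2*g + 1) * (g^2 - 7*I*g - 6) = g^4 - 2*g^3 - 7*I*g^3 - 5*g^2 + 14*I*g^2 + 12*g - 7*I*g - 6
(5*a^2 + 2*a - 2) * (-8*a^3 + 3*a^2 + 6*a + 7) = -40*a^5 - a^4 + 52*a^3 + 41*a^2 + 2*a - 14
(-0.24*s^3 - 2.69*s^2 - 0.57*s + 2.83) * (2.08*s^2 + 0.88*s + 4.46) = -0.4992*s^5 - 5.8064*s^4 - 4.6232*s^3 - 6.6126*s^2 - 0.0517999999999996*s + 12.6218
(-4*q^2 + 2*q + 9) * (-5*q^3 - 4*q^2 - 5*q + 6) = 20*q^5 + 6*q^4 - 33*q^3 - 70*q^2 - 33*q + 54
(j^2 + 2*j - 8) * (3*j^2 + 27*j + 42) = 3*j^4 + 33*j^3 + 72*j^2 - 132*j - 336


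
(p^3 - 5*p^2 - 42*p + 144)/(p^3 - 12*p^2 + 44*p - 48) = (p^3 - 5*p^2 - 42*p + 144)/(p^3 - 12*p^2 + 44*p - 48)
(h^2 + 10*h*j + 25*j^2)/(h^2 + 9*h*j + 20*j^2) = (h + 5*j)/(h + 4*j)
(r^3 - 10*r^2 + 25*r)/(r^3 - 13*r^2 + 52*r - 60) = r*(r - 5)/(r^2 - 8*r + 12)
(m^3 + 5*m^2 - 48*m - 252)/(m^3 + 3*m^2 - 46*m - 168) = (m + 6)/(m + 4)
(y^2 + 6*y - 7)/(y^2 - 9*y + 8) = (y + 7)/(y - 8)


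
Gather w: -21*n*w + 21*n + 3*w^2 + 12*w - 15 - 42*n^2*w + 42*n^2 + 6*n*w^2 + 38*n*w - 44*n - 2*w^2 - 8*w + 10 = 42*n^2 - 23*n + w^2*(6*n + 1) + w*(-42*n^2 + 17*n + 4) - 5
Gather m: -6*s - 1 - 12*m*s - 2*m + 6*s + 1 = m*(-12*s - 2)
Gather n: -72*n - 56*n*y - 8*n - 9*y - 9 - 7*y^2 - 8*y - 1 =n*(-56*y - 80) - 7*y^2 - 17*y - 10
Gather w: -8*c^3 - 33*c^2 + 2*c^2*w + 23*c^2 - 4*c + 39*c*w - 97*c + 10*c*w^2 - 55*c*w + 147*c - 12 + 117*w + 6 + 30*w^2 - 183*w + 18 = -8*c^3 - 10*c^2 + 46*c + w^2*(10*c + 30) + w*(2*c^2 - 16*c - 66) + 12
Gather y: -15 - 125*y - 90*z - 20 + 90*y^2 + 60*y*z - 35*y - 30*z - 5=90*y^2 + y*(60*z - 160) - 120*z - 40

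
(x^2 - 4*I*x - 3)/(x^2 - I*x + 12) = (x^2 - 4*I*x - 3)/(x^2 - I*x + 12)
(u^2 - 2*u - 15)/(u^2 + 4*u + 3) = (u - 5)/(u + 1)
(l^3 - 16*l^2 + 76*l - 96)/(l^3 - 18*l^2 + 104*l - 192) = (l - 2)/(l - 4)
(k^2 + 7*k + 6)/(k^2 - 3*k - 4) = (k + 6)/(k - 4)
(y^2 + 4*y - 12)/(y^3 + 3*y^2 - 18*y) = (y - 2)/(y*(y - 3))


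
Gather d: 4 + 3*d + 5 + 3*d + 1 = 6*d + 10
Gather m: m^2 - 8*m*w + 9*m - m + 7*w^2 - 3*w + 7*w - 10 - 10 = m^2 + m*(8 - 8*w) + 7*w^2 + 4*w - 20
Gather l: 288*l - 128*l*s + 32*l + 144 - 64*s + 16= l*(320 - 128*s) - 64*s + 160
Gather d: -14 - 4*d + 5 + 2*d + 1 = -2*d - 8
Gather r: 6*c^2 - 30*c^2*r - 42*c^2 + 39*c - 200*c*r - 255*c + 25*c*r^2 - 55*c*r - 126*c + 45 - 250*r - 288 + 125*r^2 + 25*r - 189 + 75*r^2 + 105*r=-36*c^2 - 342*c + r^2*(25*c + 200) + r*(-30*c^2 - 255*c - 120) - 432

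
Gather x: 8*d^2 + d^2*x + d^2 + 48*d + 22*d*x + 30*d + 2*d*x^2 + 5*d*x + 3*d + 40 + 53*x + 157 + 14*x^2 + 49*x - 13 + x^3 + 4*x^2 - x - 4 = 9*d^2 + 81*d + x^3 + x^2*(2*d + 18) + x*(d^2 + 27*d + 101) + 180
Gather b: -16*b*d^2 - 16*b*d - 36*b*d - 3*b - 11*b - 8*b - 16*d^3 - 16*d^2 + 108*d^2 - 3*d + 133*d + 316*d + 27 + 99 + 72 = b*(-16*d^2 - 52*d - 22) - 16*d^3 + 92*d^2 + 446*d + 198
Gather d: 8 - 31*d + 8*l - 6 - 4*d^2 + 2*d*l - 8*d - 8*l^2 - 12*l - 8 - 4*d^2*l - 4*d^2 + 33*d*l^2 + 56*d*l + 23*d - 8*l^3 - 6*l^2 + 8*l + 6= d^2*(-4*l - 8) + d*(33*l^2 + 58*l - 16) - 8*l^3 - 14*l^2 + 4*l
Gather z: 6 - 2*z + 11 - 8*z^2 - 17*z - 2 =-8*z^2 - 19*z + 15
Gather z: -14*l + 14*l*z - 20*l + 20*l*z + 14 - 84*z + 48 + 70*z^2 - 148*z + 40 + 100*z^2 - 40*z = -34*l + 170*z^2 + z*(34*l - 272) + 102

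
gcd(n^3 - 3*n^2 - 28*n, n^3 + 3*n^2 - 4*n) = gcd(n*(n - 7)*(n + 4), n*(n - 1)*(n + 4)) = n^2 + 4*n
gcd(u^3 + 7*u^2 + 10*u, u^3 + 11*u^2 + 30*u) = u^2 + 5*u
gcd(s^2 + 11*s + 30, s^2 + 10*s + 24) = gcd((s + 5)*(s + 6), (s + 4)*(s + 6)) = s + 6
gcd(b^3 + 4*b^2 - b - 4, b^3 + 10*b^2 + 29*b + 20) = b^2 + 5*b + 4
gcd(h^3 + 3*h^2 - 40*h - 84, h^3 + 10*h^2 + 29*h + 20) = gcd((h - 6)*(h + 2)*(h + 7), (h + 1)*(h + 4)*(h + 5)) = 1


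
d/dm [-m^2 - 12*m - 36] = -2*m - 12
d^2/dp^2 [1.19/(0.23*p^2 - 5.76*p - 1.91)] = (0.125902*p^2 - 3.153024*p - 1.19*(0.46*p - 5.76)*(0.92*p - 11.52) - 1.045534)/(-0.23*p^2 + 5.76*p + 1.91)^3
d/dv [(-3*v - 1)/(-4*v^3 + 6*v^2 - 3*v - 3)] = 6*(-4*v^3 + v^2 + 2*v + 1)/(16*v^6 - 48*v^5 + 60*v^4 - 12*v^3 - 27*v^2 + 18*v + 9)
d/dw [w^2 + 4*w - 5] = 2*w + 4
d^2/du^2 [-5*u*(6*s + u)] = -10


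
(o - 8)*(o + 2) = o^2 - 6*o - 16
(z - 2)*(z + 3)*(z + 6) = z^3 + 7*z^2 - 36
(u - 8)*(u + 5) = u^2 - 3*u - 40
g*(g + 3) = g^2 + 3*g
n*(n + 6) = n^2 + 6*n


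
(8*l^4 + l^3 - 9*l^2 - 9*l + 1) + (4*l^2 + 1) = 8*l^4 + l^3 - 5*l^2 - 9*l + 2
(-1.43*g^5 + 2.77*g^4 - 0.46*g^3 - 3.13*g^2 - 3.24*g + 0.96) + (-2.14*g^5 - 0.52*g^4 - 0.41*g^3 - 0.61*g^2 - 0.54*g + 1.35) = -3.57*g^5 + 2.25*g^4 - 0.87*g^3 - 3.74*g^2 - 3.78*g + 2.31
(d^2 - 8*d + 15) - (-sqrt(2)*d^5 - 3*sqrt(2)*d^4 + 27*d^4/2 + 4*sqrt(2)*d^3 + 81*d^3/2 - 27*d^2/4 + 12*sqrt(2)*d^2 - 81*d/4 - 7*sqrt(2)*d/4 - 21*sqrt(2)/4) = sqrt(2)*d^5 - 27*d^4/2 + 3*sqrt(2)*d^4 - 81*d^3/2 - 4*sqrt(2)*d^3 - 12*sqrt(2)*d^2 + 31*d^2/4 + 7*sqrt(2)*d/4 + 49*d/4 + 21*sqrt(2)/4 + 15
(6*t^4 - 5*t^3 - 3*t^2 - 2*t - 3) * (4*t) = 24*t^5 - 20*t^4 - 12*t^3 - 8*t^2 - 12*t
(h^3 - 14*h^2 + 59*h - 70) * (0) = 0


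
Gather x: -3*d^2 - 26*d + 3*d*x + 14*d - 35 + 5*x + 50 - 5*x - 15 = -3*d^2 + 3*d*x - 12*d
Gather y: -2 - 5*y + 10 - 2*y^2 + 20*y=-2*y^2 + 15*y + 8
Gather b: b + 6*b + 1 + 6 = 7*b + 7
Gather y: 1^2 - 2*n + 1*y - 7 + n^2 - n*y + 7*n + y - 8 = n^2 + 5*n + y*(2 - n) - 14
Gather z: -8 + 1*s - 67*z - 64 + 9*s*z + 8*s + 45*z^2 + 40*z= 9*s + 45*z^2 + z*(9*s - 27) - 72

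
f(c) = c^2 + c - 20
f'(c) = 2*c + 1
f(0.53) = -19.19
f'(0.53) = 2.06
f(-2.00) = -18.00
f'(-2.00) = -3.00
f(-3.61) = -10.58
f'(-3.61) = -6.22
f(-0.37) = -20.23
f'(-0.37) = 0.26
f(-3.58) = -10.76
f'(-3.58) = -6.16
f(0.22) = -19.73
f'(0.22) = 1.44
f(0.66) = -18.90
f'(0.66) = 2.32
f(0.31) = -19.59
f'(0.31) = 1.62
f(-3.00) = -14.00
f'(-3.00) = -5.00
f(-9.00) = 52.00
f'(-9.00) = -17.00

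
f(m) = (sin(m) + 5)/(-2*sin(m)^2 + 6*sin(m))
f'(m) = (4*sin(m)*cos(m) - 6*cos(m))*(sin(m) + 5)/(-2*sin(m)^2 + 6*sin(m))^2 + cos(m)/(-2*sin(m)^2 + 6*sin(m))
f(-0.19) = -3.99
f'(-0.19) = -22.81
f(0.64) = 1.95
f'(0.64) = -1.69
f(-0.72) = -0.90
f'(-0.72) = -1.37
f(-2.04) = -0.59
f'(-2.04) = 0.43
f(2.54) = 2.02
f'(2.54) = 1.96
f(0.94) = 1.64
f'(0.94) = -0.59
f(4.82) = -0.50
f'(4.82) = -0.08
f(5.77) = -1.32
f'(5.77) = -2.92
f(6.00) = -2.58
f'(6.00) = -10.13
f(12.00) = -1.18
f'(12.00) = -2.35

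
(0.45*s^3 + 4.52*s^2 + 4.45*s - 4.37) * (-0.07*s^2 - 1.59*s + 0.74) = -0.0315*s^5 - 1.0319*s^4 - 7.1653*s^3 - 3.4248*s^2 + 10.2413*s - 3.2338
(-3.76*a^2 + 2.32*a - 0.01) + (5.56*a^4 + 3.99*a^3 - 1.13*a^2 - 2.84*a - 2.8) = 5.56*a^4 + 3.99*a^3 - 4.89*a^2 - 0.52*a - 2.81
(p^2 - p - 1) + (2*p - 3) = p^2 + p - 4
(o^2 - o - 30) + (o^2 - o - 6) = 2*o^2 - 2*o - 36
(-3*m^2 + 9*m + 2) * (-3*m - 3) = 9*m^3 - 18*m^2 - 33*m - 6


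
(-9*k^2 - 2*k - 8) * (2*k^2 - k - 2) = -18*k^4 + 5*k^3 + 4*k^2 + 12*k + 16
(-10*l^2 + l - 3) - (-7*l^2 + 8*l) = -3*l^2 - 7*l - 3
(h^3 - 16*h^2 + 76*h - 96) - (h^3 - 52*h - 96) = -16*h^2 + 128*h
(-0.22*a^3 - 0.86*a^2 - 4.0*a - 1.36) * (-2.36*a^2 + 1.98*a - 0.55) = 0.5192*a^5 + 1.594*a^4 + 7.8582*a^3 - 4.2374*a^2 - 0.4928*a + 0.748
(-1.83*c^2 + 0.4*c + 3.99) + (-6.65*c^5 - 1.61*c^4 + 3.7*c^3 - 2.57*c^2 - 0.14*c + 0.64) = -6.65*c^5 - 1.61*c^4 + 3.7*c^3 - 4.4*c^2 + 0.26*c + 4.63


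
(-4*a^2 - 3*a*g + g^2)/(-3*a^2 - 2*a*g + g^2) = (4*a - g)/(3*a - g)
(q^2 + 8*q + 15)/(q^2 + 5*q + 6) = (q + 5)/(q + 2)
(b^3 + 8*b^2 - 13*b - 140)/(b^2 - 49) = (b^2 + b - 20)/(b - 7)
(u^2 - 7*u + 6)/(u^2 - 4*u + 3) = (u - 6)/(u - 3)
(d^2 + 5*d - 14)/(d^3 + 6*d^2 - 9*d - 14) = 1/(d + 1)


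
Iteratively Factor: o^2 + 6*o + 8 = (o + 4)*(o + 2)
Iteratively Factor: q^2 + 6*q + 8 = (q + 4)*(q + 2)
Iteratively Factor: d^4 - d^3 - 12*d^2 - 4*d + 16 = (d + 2)*(d^3 - 3*d^2 - 6*d + 8) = (d + 2)^2*(d^2 - 5*d + 4) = (d - 1)*(d + 2)^2*(d - 4)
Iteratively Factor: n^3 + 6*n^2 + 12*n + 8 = (n + 2)*(n^2 + 4*n + 4) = (n + 2)^2*(n + 2)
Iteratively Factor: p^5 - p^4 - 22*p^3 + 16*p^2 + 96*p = (p + 2)*(p^4 - 3*p^3 - 16*p^2 + 48*p) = p*(p + 2)*(p^3 - 3*p^2 - 16*p + 48) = p*(p - 3)*(p + 2)*(p^2 - 16) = p*(p - 4)*(p - 3)*(p + 2)*(p + 4)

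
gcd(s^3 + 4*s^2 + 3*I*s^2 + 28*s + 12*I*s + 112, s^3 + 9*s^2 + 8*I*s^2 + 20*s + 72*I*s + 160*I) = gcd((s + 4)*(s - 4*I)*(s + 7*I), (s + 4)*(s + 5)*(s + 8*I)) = s + 4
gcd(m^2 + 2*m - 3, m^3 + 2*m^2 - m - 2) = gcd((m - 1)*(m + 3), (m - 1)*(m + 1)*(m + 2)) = m - 1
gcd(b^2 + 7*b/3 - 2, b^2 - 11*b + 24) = 1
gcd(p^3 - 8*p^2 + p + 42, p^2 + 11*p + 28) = 1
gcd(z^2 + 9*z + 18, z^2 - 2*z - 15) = z + 3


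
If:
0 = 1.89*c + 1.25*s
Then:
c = -0.661375661375661*s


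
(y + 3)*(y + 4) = y^2 + 7*y + 12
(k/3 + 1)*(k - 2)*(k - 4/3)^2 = k^4/3 - 5*k^3/9 - 62*k^2/27 + 160*k/27 - 32/9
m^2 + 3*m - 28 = (m - 4)*(m + 7)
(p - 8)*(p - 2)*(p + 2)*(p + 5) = p^4 - 3*p^3 - 44*p^2 + 12*p + 160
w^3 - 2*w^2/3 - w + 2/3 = (w - 1)*(w - 2/3)*(w + 1)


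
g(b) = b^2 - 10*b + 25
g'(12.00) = 14.00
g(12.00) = 49.00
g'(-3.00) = -16.00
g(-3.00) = 64.00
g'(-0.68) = -11.36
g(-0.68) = 32.26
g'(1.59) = -6.82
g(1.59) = 11.63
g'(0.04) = -9.92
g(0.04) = 24.60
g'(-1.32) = -12.64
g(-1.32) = 39.94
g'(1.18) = -7.64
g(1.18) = 14.59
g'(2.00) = -6.00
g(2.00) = 9.00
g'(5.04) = 0.08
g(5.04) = 0.00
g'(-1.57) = -13.14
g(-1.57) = 43.16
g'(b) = 2*b - 10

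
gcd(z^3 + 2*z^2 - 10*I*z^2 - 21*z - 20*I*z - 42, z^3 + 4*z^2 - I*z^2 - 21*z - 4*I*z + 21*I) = 1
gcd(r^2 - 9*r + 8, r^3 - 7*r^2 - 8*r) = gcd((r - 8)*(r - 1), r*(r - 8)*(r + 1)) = r - 8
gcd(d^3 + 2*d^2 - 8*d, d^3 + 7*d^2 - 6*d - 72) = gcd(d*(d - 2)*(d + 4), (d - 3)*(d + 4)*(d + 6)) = d + 4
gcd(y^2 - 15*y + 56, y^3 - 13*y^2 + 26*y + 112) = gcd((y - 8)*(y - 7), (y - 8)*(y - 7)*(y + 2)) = y^2 - 15*y + 56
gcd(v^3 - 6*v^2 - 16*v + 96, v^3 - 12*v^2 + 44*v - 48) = v^2 - 10*v + 24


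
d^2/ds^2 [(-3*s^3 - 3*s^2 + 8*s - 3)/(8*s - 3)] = 6*(-64*s^3 + 72*s^2 - 27*s - 9)/(512*s^3 - 576*s^2 + 216*s - 27)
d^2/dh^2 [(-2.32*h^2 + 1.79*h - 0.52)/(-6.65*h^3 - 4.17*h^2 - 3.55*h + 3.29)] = (205.1924*h^6 - 474.949650000001*h^5 - 350.49357*h^4 + 894.905788*h^3 - 151.068756*h^2 - 32.897442*h + 35.785886)/(294.079625*h^9 + 553.223475*h^8 + 817.87818*h^7 + 226.695288*h^6 - 110.78841*h^5 - 479.983218*h^4 - 31.54142*h^3 + 11.022816*h^2 + 115.276665*h - 35.611289)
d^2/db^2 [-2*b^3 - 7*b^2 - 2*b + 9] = -12*b - 14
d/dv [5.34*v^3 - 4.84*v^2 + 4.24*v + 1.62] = 16.02*v^2 - 9.68*v + 4.24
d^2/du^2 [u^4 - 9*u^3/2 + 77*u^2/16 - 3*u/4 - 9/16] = 12*u^2 - 27*u + 77/8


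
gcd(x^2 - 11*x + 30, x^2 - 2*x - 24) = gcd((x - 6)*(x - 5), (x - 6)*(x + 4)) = x - 6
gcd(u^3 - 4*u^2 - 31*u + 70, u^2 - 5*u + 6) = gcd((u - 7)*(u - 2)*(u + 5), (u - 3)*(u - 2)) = u - 2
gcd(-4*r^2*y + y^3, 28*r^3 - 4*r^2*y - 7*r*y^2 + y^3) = -4*r^2 + y^2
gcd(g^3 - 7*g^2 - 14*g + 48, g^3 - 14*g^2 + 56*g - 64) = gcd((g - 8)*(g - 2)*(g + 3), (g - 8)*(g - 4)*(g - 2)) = g^2 - 10*g + 16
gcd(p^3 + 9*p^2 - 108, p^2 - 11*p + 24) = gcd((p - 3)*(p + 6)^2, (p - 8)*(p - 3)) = p - 3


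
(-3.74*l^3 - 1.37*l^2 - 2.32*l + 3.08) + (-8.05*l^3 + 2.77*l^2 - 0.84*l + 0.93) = -11.79*l^3 + 1.4*l^2 - 3.16*l + 4.01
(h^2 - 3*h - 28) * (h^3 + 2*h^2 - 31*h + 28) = h^5 - h^4 - 65*h^3 + 65*h^2 + 784*h - 784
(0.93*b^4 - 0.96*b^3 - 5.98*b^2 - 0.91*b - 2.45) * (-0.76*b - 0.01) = -0.7068*b^5 + 0.7203*b^4 + 4.5544*b^3 + 0.7514*b^2 + 1.8711*b + 0.0245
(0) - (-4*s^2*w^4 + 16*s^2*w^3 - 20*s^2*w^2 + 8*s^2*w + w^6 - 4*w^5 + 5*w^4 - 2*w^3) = 4*s^2*w^4 - 16*s^2*w^3 + 20*s^2*w^2 - 8*s^2*w - w^6 + 4*w^5 - 5*w^4 + 2*w^3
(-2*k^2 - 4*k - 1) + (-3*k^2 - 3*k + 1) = -5*k^2 - 7*k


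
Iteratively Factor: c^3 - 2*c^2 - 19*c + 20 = (c - 1)*(c^2 - c - 20) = (c - 1)*(c + 4)*(c - 5)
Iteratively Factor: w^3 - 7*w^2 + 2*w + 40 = (w - 4)*(w^2 - 3*w - 10) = (w - 5)*(w - 4)*(w + 2)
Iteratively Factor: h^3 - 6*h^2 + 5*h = (h)*(h^2 - 6*h + 5) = h*(h - 5)*(h - 1)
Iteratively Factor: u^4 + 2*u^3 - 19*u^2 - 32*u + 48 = (u - 1)*(u^3 + 3*u^2 - 16*u - 48) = (u - 1)*(u + 4)*(u^2 - u - 12) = (u - 1)*(u + 3)*(u + 4)*(u - 4)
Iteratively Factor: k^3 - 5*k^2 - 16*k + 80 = (k + 4)*(k^2 - 9*k + 20) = (k - 4)*(k + 4)*(k - 5)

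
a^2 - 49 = (a - 7)*(a + 7)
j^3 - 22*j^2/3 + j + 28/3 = (j - 7)*(j - 4/3)*(j + 1)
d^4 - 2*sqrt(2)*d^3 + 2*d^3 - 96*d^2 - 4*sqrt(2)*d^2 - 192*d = d*(d + 2)*(d - 8*sqrt(2))*(d + 6*sqrt(2))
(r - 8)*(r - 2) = r^2 - 10*r + 16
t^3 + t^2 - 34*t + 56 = (t - 4)*(t - 2)*(t + 7)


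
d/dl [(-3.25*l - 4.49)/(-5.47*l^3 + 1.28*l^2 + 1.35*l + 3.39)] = (-35.555*l^3 - 69.5209*l^2 + 11.4944*l - 4.956)/(29.9209*l^6 - 14.0032*l^5 - 13.1306*l^4 - 33.6306*l^3 + 10.5009*l^2 + 9.153*l + 11.4921)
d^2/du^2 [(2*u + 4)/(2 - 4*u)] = -20/(2*u - 1)^3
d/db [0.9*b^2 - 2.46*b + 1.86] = 1.8*b - 2.46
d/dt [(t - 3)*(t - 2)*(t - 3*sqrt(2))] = 3*t^2 - 10*t - 6*sqrt(2)*t + 6 + 15*sqrt(2)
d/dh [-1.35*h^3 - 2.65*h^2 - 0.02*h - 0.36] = -4.05*h^2 - 5.3*h - 0.02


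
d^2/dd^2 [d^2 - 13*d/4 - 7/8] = 2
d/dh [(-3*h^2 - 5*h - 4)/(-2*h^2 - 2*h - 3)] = (-4*h^2 + 2*h + 7)/(4*h^4 + 8*h^3 + 16*h^2 + 12*h + 9)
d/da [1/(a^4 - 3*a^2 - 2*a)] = 2*(-2*a^3 + 3*a + 1)/(a^2*(-a^3 + 3*a + 2)^2)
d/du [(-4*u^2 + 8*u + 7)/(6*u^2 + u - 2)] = (-52*u^2 - 68*u - 23)/(36*u^4 + 12*u^3 - 23*u^2 - 4*u + 4)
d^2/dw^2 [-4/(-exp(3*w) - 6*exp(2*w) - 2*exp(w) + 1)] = 4*(2*(3*exp(2*w) + 12*exp(w) + 2)^2*exp(w) - (9*exp(2*w) + 24*exp(w) + 2)*(exp(3*w) + 6*exp(2*w) + 2*exp(w) - 1))*exp(w)/(exp(3*w) + 6*exp(2*w) + 2*exp(w) - 1)^3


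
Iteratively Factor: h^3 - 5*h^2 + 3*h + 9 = (h - 3)*(h^2 - 2*h - 3) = (h - 3)*(h + 1)*(h - 3)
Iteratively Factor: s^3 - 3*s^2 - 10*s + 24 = (s - 4)*(s^2 + s - 6) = (s - 4)*(s - 2)*(s + 3)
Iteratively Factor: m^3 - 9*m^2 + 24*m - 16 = (m - 1)*(m^2 - 8*m + 16) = (m - 4)*(m - 1)*(m - 4)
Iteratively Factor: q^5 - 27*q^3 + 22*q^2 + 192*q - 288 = (q + 4)*(q^4 - 4*q^3 - 11*q^2 + 66*q - 72) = (q - 2)*(q + 4)*(q^3 - 2*q^2 - 15*q + 36) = (q - 3)*(q - 2)*(q + 4)*(q^2 + q - 12) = (q - 3)^2*(q - 2)*(q + 4)*(q + 4)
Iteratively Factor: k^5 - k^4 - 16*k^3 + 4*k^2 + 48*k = (k)*(k^4 - k^3 - 16*k^2 + 4*k + 48) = k*(k - 2)*(k^3 + k^2 - 14*k - 24) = k*(k - 2)*(k + 3)*(k^2 - 2*k - 8) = k*(k - 2)*(k + 2)*(k + 3)*(k - 4)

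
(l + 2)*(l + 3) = l^2 + 5*l + 6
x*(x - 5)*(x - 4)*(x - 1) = x^4 - 10*x^3 + 29*x^2 - 20*x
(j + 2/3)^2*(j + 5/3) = j^3 + 3*j^2 + 8*j/3 + 20/27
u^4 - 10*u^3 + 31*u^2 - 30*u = u*(u - 5)*(u - 3)*(u - 2)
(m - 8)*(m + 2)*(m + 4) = m^3 - 2*m^2 - 40*m - 64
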